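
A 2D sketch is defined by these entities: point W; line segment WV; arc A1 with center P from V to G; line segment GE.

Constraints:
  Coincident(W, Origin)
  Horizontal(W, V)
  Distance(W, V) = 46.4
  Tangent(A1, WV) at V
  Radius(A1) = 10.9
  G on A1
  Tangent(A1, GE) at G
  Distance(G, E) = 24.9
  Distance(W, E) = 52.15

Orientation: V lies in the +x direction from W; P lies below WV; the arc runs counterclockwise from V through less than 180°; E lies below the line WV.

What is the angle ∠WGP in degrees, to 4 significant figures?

157.9°

W is at the origin; W and V share the same y with |WV| = 46.4 and V on the +x side, so V = (46.40, 0.000). The tangent condition forces PV to be normal to WV, so P = V + (0, -10.9) = (46.40, -10.90). Since PG ⟂ GE (tangency), |PE| = √(10.9² + 24.9²) = 27.18 regardless of where G sits on A1. So E lies on both circle(W, 52.15) and circle(P, 27.18); the below-WV intersection is E = (37.25, -36.50). G is the foot of the tangent from E: G = (35.53, -11.66).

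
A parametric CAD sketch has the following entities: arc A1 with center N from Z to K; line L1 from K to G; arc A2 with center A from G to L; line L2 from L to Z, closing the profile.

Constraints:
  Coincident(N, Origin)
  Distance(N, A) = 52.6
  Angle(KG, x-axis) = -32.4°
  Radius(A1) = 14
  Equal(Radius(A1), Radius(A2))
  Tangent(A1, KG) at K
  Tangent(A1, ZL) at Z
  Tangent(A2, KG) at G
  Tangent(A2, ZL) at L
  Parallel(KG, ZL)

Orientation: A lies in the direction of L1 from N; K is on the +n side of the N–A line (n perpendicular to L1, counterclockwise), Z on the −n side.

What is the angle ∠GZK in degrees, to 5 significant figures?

61.973°

Tangency of A1 to both parallel lines with radius 14.0 puts K and Z at N ± 14.0·n: K = (7.5016, 11.821), Z = (-7.5016, -11.821). Equal radii place G and L the same way about A: G = A + 14.0·n = (51.913, -16.364), L = A − 14.0·n = (36.910, -40.005). Then cos ∠GZK = ZG·ZK / (|ZG||ZK|), giving 61.973°.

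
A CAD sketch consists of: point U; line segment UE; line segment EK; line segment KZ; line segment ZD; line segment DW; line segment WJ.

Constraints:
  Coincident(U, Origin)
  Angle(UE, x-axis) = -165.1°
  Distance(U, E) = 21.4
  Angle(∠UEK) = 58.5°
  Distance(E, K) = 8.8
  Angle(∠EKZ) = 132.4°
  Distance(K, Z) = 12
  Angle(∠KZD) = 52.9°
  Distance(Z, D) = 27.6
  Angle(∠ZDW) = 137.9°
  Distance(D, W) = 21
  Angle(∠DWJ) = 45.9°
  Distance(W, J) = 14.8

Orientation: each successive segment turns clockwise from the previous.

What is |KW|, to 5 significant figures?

36.225

U is at the origin; UE runs at -165.1° with length 21.4, so E = (-20.680, -5.5026). ∠UEK = 58.5° gives EK at 73.400° from the x-axis; with |EK| = 8.8, K = (-18.166, 2.9306). ∠EKZ = 132.4° gives KZ at 25.800° from the x-axis; with |KZ| = 12.0, Z = (-7.3626, 8.1534). ∠KZD = 52.9° gives ZD at -101.30° from the x-axis; with |ZD| = 27.6, D = (-12.771, -18.912). ∠ZDW = 137.9° gives DW at -143.40° from the x-axis; with |DW| = 21.0, W = (-29.630, -31.432). Then |KW| = |W − K| = 36.225.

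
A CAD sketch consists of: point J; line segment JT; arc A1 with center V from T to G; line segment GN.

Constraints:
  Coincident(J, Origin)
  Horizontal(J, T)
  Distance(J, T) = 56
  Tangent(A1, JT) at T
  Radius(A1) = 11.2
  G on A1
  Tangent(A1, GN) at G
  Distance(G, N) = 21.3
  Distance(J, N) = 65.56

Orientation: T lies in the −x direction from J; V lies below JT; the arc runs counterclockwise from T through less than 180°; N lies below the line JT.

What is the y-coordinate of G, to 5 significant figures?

-16.709

Checks: |VG| = 11.20 ✓; ∠(VG, GN) = 90.00° ✓; |GN| = 21.30 ✓; |JN| = 65.56 ✓.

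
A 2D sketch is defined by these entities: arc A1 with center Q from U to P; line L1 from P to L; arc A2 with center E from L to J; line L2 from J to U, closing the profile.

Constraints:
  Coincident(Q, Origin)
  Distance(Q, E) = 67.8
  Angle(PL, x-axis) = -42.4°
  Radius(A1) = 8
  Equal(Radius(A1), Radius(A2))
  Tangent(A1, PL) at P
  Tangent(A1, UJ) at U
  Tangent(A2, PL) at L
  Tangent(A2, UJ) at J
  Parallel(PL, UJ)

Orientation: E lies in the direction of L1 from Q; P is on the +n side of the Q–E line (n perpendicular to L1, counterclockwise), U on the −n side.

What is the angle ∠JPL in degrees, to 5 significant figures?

13.278°

The slot axis is L1's direction at -42.4°, so u = (cos -42.4°, sin -42.4°) = (0.73846, -0.67430) and n = (−sin -42.4°, cos -42.4°) = (0.67430, 0.73846). Q is at the origin and E lies 67.8 along u from Q, so E = 67.8·u = (50.067, -45.718). Tangency of A1 to both parallel lines with radius 8.0 puts P and U at Q ± 8.0·n: P = (5.3944, 5.9076), U = (-5.3944, -5.9076). Equal radii place L and J the same way about E: L = E + 8.0·n = (55.462, -39.810), J = E − 8.0·n = (44.673, -51.625). Then cos ∠JPL = PJ·PL / (|PJ||PL|), giving 13.278°.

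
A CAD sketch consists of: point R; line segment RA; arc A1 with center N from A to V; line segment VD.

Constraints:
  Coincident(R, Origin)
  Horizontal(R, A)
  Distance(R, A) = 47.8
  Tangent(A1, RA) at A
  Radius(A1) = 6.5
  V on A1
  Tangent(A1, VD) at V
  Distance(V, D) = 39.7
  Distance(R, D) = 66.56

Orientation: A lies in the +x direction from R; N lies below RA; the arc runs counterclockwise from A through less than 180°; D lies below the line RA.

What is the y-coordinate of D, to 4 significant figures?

-46.73

R is at the origin; R and A share the same y with |RA| = 47.8 and A on the +x side, so A = (47.80, 0.000). Tangency of A1 to RA means the radius NA is perpendicular to RA, so N = A + (0, -6.5) = (47.80, -6.500). Since NV ⟂ VD (tangency), |ND| = √(6.5² + 39.7²) = 40.23 regardless of where V sits on A1. So D lies on both circle(R, 66.56) and circle(N, 40.23); the below-RA intersection is D = (47.40, -46.73). V is the foot of the tangent from D: V = (41.38, -7.487).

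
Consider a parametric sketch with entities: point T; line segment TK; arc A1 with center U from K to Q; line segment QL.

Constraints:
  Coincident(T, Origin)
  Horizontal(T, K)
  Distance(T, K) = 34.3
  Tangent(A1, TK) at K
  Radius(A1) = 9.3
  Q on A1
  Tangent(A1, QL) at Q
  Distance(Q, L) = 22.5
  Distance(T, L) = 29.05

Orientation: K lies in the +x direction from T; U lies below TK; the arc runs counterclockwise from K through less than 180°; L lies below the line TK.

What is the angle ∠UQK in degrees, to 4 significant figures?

59.25°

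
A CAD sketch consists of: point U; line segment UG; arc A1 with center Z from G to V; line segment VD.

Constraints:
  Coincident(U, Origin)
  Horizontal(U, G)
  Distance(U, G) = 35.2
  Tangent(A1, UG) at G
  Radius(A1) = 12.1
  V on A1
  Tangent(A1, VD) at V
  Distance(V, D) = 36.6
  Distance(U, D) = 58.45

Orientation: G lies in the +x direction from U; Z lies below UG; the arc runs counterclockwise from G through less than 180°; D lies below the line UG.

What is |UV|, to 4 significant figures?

27.31

Checks: |UG| = 35.20 ✓; |ZV| = 12.10 ✓; ∠(ZV, VD) = 90.00° ✓; |VD| = 36.60 ✓; |UD| = 58.45 ✓.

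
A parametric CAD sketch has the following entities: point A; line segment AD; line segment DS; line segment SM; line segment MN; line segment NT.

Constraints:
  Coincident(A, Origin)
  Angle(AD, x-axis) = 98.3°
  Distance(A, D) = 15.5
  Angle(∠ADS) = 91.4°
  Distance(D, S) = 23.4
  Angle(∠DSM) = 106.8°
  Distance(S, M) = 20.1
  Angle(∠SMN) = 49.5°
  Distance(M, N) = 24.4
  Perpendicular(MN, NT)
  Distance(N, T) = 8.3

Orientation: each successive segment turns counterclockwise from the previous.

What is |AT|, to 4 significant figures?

17.28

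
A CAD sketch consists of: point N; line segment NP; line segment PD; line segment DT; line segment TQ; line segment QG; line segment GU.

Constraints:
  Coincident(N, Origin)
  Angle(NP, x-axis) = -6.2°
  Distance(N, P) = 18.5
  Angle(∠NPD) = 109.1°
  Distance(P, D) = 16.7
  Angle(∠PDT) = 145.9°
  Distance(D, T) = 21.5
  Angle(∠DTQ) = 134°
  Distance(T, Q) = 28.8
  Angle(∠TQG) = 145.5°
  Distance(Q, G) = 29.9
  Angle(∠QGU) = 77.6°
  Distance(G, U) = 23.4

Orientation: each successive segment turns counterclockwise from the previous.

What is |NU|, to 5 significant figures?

38.807

∠TQG = 145.5° gives QG at 179.30° from the x-axis; with |QG| = 29.9, G = (-31.192, 51.314). ∠QGU = 77.6° gives GU at -78.300° from the x-axis; with |GU| = 23.4, U = (-26.447, 28.400). Then |NU| = |U − N| = 38.807.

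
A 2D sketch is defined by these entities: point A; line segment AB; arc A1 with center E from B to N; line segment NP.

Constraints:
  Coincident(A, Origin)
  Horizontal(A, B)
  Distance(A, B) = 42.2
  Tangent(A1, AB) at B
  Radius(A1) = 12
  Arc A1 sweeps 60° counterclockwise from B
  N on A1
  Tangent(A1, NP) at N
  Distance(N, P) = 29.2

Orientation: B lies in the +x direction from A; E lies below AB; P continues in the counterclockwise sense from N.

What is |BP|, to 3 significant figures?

40.0

On A1, B sits at bearing 90° from E; a 60° counterclockwise sweep puts N at bearing 150°, so N = E + 12.0·(cos 150°, sin 150°) = (31.8, -6.00). A1 meets NP tangentially, so EN is at right angles to NP, so NP runs along (−sin 150°, cos 150°); with |NP| = 29.2, P = (17.2, -31.3). Then |BP| = |P − B| = 40.0.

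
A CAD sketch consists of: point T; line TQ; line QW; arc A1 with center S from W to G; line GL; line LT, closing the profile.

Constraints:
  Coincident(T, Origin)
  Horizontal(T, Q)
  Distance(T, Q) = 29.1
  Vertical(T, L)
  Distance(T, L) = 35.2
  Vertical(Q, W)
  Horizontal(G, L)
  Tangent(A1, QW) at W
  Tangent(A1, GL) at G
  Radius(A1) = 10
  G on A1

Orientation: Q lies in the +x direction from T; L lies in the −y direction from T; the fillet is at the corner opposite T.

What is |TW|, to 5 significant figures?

38.495

T is at the origin; TQ is horizontal with |TQ| = 29.1 and Q on the +x side, so Q = (29.100, 0.0000). T and L share the same x with |TL| = 35.2 and L on the −y side, so L = (0.0000, -35.200). The virtual corner opposite T is at (29.100, -35.200). Since A1 is tangent to QW there, SW ⟂ QW and tangency of A1 to GL means the radius SG is perpendicular to GL, with radius 10.0, so the center S sits 10.0 in from both sides at S = (19.100, -25.200). That places the tangent points at W = (29.100, -25.200) on QW and G = (19.100, -35.200) on GL. Then |TW| = |W − T| = 38.495.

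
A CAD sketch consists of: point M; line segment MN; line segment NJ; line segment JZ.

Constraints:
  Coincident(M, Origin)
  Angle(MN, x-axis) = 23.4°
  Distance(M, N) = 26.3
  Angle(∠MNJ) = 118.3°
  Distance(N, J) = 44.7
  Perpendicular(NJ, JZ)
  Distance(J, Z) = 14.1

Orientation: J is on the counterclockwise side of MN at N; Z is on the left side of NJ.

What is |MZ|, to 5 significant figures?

57.881

M is at the origin; MN runs at 23.4° with length 26.3, so N = 26.3·(cos 23.4°, sin 23.4°) = (24.137, 10.445). ∠MNJ = 118.3°, so NJ runs at 23.4° + (180° − 118.3°) = 85.100° from the x-axis; with |NJ| = 44.7, J = N + 44.7·(cos 85.100°, sin 85.100°) = (27.955, 54.982). NJ is perpendicular to JZ; with |JZ| = 14.1 on the left of NJ, Z = J + 14.1·(-0.99635, 0.085417) = (13.907, 56.186). Then |MZ| = |Z − M| = 57.881.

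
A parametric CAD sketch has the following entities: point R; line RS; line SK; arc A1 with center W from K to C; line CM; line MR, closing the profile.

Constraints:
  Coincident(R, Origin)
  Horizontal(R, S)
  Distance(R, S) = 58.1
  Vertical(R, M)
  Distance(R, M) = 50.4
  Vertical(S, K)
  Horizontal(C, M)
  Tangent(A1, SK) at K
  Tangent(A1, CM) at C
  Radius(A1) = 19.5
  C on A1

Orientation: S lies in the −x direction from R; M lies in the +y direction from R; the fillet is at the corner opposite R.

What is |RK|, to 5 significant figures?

65.806

R is at the origin; R and S share the same y with |RS| = 58.1 and S on the −x side, so S = (-58.100, 0.0000). R and M share the same x with |RM| = 50.4 and M on the +y side, so M = (0.0000, 50.400). The virtual corner opposite R is at (-58.100, 50.400). A1 meets SK tangentially, so WK is at right angles to SK and the tangent condition forces WC to be normal to CM, with radius 19.5, so the center W sits 19.5 in from both sides at W = (-38.600, 30.900). That places the tangent points at K = (-58.100, 30.900) on SK and C = (-38.600, 50.400) on CM. Then |RK| = |K − R| = 65.806.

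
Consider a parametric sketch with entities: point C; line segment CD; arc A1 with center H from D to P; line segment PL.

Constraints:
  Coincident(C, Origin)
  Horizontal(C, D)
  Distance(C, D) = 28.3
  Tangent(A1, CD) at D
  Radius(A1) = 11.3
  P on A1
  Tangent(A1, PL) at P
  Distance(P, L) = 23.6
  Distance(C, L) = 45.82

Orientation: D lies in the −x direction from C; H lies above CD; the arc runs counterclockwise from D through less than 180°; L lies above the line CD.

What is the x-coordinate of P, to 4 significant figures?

-17.79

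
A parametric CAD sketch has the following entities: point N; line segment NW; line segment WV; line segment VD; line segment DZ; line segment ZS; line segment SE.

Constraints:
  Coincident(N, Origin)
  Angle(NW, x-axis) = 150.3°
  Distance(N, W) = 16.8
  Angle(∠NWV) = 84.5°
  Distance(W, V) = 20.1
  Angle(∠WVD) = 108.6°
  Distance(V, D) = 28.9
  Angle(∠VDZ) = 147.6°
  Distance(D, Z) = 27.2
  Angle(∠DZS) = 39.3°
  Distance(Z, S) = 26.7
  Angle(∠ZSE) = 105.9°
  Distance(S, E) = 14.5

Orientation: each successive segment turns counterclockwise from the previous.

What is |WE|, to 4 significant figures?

29.97

N is at the origin; NW runs at 150.3° with length 16.8, so W = (-14.59, 8.324). ∠NWV = 84.5° gives WV at -114.2° from the x-axis; with |WV| = 20.1, V = (-22.83, -10.01). ∠WVD = 108.6° gives VD at -42.80° from the x-axis; with |VD| = 28.9, D = (-1.628, -29.65). ∠VDZ = 147.6° gives DZ at -10.40° from the x-axis; with |DZ| = 27.2, Z = (25.13, -34.56). ∠DZS = 39.3° gives ZS at 130.3° from the x-axis; with |ZS| = 26.7, S = (7.856, -14.19). ∠ZSE = 105.9° gives SE at -155.6° from the x-axis; with |SE| = 14.5, E = (-5.349, -20.18). Then |WE| = |E − W| = 29.97.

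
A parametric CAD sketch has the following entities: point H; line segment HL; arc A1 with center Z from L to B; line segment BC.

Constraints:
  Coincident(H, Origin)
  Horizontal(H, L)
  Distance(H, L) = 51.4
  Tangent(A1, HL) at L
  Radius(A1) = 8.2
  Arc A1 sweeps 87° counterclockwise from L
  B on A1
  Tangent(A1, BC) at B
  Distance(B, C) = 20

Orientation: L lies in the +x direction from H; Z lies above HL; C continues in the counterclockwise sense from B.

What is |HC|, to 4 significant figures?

66.68

H is at the origin; HL is horizontal with |HL| = 51.4 and L on the +x side, so L = (51.40, 0.000). The tangent condition forces ZL to be normal to HL, so Z = L + (0, 8.2) = (51.40, 8.200). On A1, L sits at bearing -90° from Z; an 87° counterclockwise sweep puts B at bearing -3°, so B = Z + 8.2·(cos -3°, sin -3°) = (59.59, 7.771). Tangency of A1 to BC means the radius ZB is perpendicular to BC, so BC runs along (−sin -3°, cos -3°); with |BC| = 20.0, C = (60.64, 27.74). Then |HC| = |C − H| = 66.68.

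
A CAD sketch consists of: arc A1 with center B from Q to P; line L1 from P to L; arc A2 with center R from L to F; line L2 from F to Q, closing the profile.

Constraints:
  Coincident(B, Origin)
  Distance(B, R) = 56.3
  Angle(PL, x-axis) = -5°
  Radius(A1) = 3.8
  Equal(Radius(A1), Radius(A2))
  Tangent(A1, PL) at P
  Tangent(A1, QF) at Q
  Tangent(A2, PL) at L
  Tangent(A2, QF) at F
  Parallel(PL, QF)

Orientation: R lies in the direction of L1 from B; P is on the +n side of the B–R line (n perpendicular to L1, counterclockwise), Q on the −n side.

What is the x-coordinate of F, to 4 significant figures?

55.75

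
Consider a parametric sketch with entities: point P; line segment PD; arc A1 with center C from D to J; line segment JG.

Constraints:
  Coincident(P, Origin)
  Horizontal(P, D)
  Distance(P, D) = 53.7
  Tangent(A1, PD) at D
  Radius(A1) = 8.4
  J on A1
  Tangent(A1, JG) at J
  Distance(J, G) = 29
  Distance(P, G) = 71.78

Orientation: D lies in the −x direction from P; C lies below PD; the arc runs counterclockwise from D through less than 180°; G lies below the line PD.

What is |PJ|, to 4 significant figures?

62.70

Checks: |CJ| = 8.400 ✓; ∠(CJ, JG) = 90.00° ✓; |JG| = 29.00 ✓; |PG| = 71.78 ✓.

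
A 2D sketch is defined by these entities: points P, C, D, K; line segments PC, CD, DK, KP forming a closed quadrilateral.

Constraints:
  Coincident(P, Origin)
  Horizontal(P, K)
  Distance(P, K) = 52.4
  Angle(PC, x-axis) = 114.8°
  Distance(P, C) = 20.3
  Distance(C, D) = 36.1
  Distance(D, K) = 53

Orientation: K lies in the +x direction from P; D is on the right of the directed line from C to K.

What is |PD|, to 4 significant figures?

16.25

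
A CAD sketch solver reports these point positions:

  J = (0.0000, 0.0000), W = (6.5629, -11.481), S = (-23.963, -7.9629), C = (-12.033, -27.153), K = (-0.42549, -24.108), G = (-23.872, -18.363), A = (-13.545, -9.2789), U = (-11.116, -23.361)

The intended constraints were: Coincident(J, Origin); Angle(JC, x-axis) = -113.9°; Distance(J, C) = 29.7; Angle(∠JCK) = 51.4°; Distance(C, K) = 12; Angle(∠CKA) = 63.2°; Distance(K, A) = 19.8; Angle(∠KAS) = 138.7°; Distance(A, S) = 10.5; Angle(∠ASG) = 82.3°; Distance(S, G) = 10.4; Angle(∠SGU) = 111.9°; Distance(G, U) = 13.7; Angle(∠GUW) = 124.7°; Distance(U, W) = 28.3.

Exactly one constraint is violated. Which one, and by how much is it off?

Distance(U, W) = 28.3 — off by 7.00.

J = (0.00, 0.00) ✓; JC at -113.9° ✓; |JC| = 29.70 ✓; ∠JCK = 51.40° ✓; |CK| = 12.00 ✓; ∠CKA = 63.20° ✓; |KA| = 19.80 ✓; ∠KAS = 138.7° ✓; |AS| = 10.50 ✓; ∠ASG = 82.30° ✓; |SG| = 10.40 ✓; ∠SGU = 111.9° ✓; |GU| = 13.70 ✓; ∠GUW = 124.7° ✓; |UW| = 21.30 ✗.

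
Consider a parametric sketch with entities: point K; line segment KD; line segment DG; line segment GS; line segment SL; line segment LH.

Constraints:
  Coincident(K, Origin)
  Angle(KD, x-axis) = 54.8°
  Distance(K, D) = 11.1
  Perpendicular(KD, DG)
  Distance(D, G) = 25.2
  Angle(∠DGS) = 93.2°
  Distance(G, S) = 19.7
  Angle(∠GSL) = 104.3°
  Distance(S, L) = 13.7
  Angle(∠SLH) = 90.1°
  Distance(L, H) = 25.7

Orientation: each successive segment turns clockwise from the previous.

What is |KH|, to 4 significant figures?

13.01

∠GSL = 104.3° gives SL at 162.3° from the x-axis; with |SL| = 13.7, L = (3.500, -18.00). ∠SLH = 90.1° gives LH at 72.40° from the x-axis; with |LH| = 25.7, H = (11.27, 6.500). Then |KH| = |H − K| = 13.01.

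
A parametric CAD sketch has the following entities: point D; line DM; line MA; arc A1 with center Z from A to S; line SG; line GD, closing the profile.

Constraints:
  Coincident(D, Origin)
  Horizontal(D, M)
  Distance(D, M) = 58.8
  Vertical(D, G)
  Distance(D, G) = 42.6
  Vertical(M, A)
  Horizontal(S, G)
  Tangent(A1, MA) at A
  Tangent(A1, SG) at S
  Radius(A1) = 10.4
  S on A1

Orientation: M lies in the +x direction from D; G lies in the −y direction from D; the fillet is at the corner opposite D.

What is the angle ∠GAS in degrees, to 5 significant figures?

34.970°

The virtual corner opposite D is at (58.800, -42.600). Tangency of A1 to MA means the radius ZA is perpendicular to MA and A1 meets SG tangentially, so ZS is at right angles to SG, with radius 10.4, so the center Z sits 10.4 in from both sides at Z = (48.400, -32.200). That places the tangent points at A = (58.800, -32.200) on MA and S = (48.400, -42.600) on SG. Then cos ∠GAS = AG·AS / (|AG||AS|), giving 34.970°.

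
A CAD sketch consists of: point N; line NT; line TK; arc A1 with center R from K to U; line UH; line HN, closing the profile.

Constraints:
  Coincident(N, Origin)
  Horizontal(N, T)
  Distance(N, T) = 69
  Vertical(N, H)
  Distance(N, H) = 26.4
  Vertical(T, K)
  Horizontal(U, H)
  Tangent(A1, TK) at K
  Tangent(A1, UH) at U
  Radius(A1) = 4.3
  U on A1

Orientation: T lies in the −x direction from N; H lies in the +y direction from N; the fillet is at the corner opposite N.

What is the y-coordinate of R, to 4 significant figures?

22.10

N is at the origin; N and T share the same y with |NT| = 69.0 and T on the −x side, so T = (-69.00, 0.000). N and H share the same x with |NH| = 26.4 and H on the +y side, so H = (0.000, 26.40). The virtual corner opposite N is at (-69.00, 26.40). Since A1 is tangent to TK there, RK ⟂ TK and since A1 is tangent to UH there, RU ⟂ UH, with radius 4.3, so the center R sits 4.3 in from both sides at R = (-64.70, 22.10). So R.y = 22.10.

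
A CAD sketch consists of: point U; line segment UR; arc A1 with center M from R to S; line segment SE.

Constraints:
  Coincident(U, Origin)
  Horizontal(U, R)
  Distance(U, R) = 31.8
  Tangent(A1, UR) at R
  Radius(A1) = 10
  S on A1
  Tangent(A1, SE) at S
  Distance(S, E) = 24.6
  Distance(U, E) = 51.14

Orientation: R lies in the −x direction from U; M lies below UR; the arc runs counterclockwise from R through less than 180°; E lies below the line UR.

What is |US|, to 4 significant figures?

43.31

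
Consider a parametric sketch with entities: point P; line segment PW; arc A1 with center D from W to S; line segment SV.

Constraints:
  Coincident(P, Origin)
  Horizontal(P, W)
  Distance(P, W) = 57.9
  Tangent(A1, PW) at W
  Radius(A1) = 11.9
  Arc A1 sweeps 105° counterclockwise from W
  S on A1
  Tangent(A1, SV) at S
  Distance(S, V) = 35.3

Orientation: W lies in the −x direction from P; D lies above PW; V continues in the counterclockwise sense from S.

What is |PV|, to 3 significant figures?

74.1

On A1, W sits at bearing -90° from D; a 105° counterclockwise sweep puts S at bearing 15°, so S = D + 11.9·(cos 15°, sin 15°) = (-46.4, 15.0). The tangent condition forces DS to be normal to SV, so SV runs along (−sin 15°, cos 15°); with |SV| = 35.3, V = (-55.5, 49.1). Then |PV| = |V − P| = 74.1.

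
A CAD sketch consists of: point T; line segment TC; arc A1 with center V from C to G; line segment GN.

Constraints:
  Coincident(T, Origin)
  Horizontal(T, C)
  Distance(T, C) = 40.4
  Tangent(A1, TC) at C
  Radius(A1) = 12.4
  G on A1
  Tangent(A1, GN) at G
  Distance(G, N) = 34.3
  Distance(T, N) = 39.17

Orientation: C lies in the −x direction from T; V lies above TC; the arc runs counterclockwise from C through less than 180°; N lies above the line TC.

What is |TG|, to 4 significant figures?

30.18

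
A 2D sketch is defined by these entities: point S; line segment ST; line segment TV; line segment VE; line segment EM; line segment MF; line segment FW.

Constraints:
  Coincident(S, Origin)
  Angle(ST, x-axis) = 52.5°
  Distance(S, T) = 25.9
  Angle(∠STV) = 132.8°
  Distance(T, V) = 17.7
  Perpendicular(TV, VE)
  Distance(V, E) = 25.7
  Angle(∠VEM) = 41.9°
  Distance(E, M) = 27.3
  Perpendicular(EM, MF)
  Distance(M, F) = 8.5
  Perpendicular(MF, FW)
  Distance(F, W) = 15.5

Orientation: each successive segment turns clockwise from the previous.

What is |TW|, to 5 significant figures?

19.674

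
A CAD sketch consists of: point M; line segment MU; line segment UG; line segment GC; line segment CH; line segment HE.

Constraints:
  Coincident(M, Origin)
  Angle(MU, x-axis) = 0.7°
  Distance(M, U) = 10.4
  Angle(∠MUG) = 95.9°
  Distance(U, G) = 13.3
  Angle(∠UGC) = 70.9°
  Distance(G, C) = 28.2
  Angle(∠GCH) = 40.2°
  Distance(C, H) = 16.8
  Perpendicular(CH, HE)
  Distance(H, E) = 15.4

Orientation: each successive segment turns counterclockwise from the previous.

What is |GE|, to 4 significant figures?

5.505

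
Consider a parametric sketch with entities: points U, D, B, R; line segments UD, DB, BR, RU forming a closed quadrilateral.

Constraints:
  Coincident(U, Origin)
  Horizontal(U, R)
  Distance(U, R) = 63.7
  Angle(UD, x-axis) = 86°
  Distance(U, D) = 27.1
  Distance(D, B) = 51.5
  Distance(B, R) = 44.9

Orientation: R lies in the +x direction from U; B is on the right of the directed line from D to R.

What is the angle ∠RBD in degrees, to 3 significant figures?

88.6°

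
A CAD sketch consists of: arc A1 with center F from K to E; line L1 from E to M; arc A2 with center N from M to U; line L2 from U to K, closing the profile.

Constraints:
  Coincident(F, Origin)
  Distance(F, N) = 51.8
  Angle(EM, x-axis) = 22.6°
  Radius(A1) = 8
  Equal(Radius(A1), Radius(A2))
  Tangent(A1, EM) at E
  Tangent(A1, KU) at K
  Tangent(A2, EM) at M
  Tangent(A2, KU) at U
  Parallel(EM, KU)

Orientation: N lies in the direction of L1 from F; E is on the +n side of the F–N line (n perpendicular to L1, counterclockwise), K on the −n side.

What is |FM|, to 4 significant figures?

52.41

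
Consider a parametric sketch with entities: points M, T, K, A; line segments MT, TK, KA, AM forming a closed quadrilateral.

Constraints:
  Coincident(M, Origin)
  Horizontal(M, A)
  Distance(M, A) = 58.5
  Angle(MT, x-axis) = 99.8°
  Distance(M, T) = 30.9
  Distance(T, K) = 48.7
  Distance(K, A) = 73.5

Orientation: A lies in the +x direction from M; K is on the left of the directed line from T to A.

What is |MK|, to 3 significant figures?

72.0

Checks: |TK| = 48.70 ✓; |KA| = 73.50 ✓.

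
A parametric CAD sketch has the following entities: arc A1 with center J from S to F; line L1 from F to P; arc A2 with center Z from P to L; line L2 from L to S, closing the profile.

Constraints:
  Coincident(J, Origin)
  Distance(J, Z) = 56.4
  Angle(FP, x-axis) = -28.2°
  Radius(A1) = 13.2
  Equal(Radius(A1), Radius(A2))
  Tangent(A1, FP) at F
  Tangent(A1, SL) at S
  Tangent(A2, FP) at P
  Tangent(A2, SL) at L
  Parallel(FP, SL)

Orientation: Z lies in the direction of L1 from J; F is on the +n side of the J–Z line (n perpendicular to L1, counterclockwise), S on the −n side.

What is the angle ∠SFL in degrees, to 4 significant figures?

64.92°

The slot axis is L1's direction at -28.2°, so u = (cos -28.2°, sin -28.2°) = (0.8813, -0.4726) and n = (−sin -28.2°, cos -28.2°) = (0.4726, 0.8813). J is at the origin and Z lies 56.4 along u from J, so Z = 56.4·u = (49.71, -26.65). Tangency of A1 to both parallel lines with radius 13.2 puts F and S at J ± 13.2·n: F = (6.238, 11.63), S = (-6.238, -11.63). Equal radii place P and L the same way about Z: P = Z + 13.2·n = (55.94, -15.02), L = Z − 13.2·n = (43.47, -38.29). Then cos ∠SFL = FS·FL / (|FS||FL|), giving 64.92°.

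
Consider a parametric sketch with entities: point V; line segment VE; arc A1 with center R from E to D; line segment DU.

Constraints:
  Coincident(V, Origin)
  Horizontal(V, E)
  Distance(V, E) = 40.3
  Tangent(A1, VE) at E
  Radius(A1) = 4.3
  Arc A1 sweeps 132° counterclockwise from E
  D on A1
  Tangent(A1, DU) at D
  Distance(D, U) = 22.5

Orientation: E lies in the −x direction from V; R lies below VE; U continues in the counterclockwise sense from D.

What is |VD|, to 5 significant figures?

44.084

Since A1 is tangent to VE there, RE ⟂ VE, so R = E + (0, -4.3) = (-40.300, -4.3000). On A1, E sits at bearing 90° from R; a 132° counterclockwise sweep puts D at bearing 222°, so D = R + 4.3·(cos 222°, sin 222°) = (-43.496, -7.1773). Then |VD| = |D − V| = 44.084.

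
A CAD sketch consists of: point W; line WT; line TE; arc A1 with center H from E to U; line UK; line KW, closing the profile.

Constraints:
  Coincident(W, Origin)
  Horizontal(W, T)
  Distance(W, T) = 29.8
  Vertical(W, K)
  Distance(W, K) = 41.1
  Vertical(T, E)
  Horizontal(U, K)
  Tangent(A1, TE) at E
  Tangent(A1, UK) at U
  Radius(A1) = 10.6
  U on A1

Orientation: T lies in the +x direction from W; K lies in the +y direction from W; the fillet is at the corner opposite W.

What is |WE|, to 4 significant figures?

42.64

The virtual corner opposite W is at (29.80, 41.10). Since A1 is tangent to TE there, HE ⟂ TE and since A1 is tangent to UK there, HU ⟂ UK, with radius 10.6, so the center H sits 10.6 in from both sides at H = (19.20, 30.50). That places the tangent points at E = (29.80, 30.50) on TE and U = (19.20, 41.10) on UK. Then |WE| = |E − W| = 42.64.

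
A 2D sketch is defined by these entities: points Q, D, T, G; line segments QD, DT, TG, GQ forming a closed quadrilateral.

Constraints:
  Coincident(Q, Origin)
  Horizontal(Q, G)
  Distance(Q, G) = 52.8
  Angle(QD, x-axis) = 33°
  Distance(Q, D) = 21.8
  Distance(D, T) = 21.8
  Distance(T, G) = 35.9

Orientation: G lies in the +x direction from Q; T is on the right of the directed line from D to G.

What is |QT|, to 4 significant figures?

20.82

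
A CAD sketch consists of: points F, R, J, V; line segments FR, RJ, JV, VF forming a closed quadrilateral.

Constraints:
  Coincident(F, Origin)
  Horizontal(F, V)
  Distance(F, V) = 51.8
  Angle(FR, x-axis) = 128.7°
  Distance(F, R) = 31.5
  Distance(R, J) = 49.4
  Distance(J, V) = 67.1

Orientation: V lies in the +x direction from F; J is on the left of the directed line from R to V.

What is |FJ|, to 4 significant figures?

59.98

Checks: |RJ| = 49.40 ✓; |JV| = 67.10 ✓.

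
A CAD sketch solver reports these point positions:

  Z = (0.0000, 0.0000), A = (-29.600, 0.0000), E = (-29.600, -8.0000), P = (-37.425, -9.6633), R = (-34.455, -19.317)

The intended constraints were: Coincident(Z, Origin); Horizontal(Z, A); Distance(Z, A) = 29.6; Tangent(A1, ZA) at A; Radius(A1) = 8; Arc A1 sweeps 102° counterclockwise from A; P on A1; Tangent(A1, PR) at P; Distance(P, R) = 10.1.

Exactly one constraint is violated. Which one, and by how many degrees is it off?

Tangent(A1, PR) at P — off by 5.10°.

Z = (0.00, 0.00) ✓; Z.y = 0.00, A.y = 0.00 ✓; |ZA| = 29.60 ✓; ∠(EA, AZ) = 90.00° ✓; |EA| = 8.000 ✓; bearing(E→P) − bearing(E→A) = 102.0° ✓; |EP| = 8.000 ✓; ∠(EP, PR) = 84.90° ✗; |PR| = 10.10 ✓.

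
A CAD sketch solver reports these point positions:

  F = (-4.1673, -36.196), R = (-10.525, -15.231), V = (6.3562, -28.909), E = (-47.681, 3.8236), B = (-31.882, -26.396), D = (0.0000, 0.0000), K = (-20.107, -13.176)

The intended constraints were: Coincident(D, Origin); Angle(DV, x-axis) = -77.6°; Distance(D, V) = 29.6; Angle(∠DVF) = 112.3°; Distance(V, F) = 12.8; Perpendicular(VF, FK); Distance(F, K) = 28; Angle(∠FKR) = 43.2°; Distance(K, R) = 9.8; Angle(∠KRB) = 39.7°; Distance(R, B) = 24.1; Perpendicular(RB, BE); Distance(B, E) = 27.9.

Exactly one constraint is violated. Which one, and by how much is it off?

Distance(B, E) = 27.9 — off by 6.20.

D = (0.00, 0.00) ✓; DV at -77.60° ✓; |DV| = 29.60 ✓; ∠DVF = 112.3° ✓; |VF| = 12.80 ✓; ∠(VF, FK) = 90.00° ✓; |FK| = 28.00 ✓; ∠FKR = 43.20° ✓; |KR| = 9.800 ✓; ∠KRB = 39.70° ✓; |RB| = 24.10 ✓; ∠(RB, BE) = 90.00° ✓; |BE| = 34.10 ✗.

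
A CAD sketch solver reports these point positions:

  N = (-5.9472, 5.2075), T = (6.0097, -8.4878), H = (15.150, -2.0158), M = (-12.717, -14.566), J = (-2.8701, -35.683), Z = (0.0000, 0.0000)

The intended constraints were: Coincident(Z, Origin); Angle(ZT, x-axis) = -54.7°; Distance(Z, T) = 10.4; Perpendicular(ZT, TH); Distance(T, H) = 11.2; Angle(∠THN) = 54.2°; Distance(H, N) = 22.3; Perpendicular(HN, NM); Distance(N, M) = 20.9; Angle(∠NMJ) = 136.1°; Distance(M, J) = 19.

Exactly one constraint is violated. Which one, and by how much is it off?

Distance(M, J) = 19 — off by 4.30.

Z = (0.00, 0.00) ✓; ZT at -54.70° ✓; |ZT| = 10.40 ✓; ∠(ZT, TH) = 90.00° ✓; |TH| = 11.20 ✓; ∠THN = 54.20° ✓; |HN| = 22.30 ✓; ∠(HN, NM) = 90.00° ✓; |NM| = 20.90 ✓; ∠NMJ = 136.1° ✓; |MJ| = 23.30 ✗.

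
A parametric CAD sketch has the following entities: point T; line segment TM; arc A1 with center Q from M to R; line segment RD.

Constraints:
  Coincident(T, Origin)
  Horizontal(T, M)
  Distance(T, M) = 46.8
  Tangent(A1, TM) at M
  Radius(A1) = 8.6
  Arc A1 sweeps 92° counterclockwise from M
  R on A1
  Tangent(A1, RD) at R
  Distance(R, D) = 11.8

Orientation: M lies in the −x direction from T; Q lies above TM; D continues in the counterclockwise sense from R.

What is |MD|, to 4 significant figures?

22.25

On A1, M sits at bearing -90° from Q; a 92° counterclockwise sweep puts R at bearing 2°, so R = Q + 8.6·(cos 2°, sin 2°) = (-38.21, 8.900). A1 meets RD tangentially, so QR is at right angles to RD, so RD runs along (−sin 2°, cos 2°); with |RD| = 11.8, D = (-38.62, 20.69). Then |MD| = |D − M| = 22.25.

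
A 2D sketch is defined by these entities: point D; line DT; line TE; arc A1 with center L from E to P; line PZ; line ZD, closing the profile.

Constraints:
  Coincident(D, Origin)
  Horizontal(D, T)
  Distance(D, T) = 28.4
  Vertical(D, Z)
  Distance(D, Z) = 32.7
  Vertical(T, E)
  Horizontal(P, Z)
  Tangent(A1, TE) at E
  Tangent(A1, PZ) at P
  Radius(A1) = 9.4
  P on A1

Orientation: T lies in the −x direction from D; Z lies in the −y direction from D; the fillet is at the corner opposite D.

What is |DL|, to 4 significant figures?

30.06

D is at the origin; DT is horizontal with |DT| = 28.4 and T on the −x side, so T = (-28.40, 0.000). D and Z share the same x with |DZ| = 32.7 and Z on the −y side, so Z = (0.000, -32.70). The virtual corner opposite D is at (-28.40, -32.70). Since A1 is tangent to TE there, LE ⟂ TE and the tangent condition forces LP to be normal to PZ, with radius 9.4, so the center L sits 9.4 in from both sides at L = (-19.00, -23.30). Then |DL| = |L − D| = 30.06.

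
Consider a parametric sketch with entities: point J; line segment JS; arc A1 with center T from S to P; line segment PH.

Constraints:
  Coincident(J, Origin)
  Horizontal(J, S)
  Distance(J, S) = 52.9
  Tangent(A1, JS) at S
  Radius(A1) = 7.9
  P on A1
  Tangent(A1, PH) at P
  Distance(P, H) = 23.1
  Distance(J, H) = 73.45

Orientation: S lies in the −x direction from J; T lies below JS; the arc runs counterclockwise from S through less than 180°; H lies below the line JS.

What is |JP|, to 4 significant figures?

60.52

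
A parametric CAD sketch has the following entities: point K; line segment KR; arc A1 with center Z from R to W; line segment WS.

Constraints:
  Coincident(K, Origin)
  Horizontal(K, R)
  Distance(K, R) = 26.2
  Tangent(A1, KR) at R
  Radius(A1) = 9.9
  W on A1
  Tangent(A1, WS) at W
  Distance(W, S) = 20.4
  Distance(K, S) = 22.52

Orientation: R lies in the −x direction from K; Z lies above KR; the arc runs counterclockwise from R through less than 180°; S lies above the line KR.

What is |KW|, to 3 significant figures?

18.5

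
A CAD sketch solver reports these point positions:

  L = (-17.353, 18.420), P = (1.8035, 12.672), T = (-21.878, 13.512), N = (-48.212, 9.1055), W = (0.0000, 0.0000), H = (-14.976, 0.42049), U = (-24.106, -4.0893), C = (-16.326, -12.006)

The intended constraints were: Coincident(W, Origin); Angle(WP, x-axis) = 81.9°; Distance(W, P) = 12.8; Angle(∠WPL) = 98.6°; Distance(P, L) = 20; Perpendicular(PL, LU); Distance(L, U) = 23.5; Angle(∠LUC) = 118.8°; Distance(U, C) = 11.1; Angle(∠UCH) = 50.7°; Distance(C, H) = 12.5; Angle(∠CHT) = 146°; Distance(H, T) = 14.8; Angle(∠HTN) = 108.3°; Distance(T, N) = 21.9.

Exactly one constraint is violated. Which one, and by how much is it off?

Distance(T, N) = 21.9 — off by 4.80.

W = (0.00, 0.00) ✓; WP at 81.90° ✓; |WP| = 12.80 ✓; ∠WPL = 98.60° ✓; |PL| = 20.00 ✓; ∠(PL, LU) = 90.00° ✓; |LU| = 23.50 ✓; ∠LUC = 118.8° ✓; |UC| = 11.10 ✓; ∠UCH = 50.70° ✓; |CH| = 12.50 ✓; ∠CHT = 146.0° ✓; |HT| = 14.80 ✓; ∠HTN = 108.3° ✓; |TN| = 26.70 ✗.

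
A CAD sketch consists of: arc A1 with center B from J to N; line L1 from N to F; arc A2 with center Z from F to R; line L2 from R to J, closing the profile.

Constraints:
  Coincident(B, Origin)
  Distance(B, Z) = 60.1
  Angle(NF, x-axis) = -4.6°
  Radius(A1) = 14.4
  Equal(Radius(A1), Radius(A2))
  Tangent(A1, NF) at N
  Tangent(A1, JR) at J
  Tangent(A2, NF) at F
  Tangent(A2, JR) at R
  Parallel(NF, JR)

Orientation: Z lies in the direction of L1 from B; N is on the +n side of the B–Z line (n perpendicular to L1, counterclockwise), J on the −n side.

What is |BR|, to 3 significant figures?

61.8

The slot axis is L1's direction at -4.6°, so u = (cos -4.6°, sin -4.6°) = (0.997, -0.0802) and n = (−sin -4.6°, cos -4.6°) = (0.0802, 0.997). B is at the origin and Z lies 60.1 along u from B, so Z = 60.1·u = (59.9, -4.82). Tangency of A1 to both parallel lines with radius 14.4 puts N and J at B ± 14.4·n: N = (1.15, 14.4), J = (-1.15, -14.4). Equal radii place F and R the same way about Z: F = Z + 14.4·n = (61.1, 9.53), R = Z − 14.4·n = (58.8, -19.2). Then |BR| = |R − B| = 61.8.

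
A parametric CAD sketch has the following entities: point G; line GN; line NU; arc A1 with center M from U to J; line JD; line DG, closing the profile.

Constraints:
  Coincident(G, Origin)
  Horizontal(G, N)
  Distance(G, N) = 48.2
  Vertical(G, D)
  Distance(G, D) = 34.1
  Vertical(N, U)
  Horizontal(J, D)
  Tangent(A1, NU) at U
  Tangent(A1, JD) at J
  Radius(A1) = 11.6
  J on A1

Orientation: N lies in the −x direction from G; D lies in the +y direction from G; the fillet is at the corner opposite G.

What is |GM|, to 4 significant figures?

42.96

G is at the origin; GN is horizontal with |GN| = 48.2 and N on the −x side, so N = (-48.20, 0.000). GD is vertical with |GD| = 34.1 and D on the +y side, so D = (0.000, 34.10). The virtual corner opposite G is at (-48.20, 34.10). The tangent condition forces MU to be normal to NU and A1 meets JD tangentially, so MJ is at right angles to JD, with radius 11.6, so the center M sits 11.6 in from both sides at M = (-36.60, 22.50). Then |GM| = |M − G| = 42.96.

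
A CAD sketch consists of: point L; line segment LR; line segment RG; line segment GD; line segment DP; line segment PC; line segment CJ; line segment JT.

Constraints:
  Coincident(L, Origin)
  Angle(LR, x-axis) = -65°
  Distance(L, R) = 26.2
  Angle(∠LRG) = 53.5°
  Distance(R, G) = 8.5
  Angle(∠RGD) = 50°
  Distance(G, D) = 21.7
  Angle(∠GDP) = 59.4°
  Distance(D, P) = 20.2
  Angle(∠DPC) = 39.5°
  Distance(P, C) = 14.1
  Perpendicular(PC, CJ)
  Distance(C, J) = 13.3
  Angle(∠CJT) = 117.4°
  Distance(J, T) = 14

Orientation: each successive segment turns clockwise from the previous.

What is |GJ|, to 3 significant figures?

22.4

∠DPC = 39.5° gives PC at 137° from the x-axis; with |PC| = 14.1, C = (12.1, -19.0). PC is perpendicular to CJ, so CJ runs at 47.4°; with |CJ| = 13.3, J = (21.1, -9.22). Then |GJ| = |J − G| = 22.4.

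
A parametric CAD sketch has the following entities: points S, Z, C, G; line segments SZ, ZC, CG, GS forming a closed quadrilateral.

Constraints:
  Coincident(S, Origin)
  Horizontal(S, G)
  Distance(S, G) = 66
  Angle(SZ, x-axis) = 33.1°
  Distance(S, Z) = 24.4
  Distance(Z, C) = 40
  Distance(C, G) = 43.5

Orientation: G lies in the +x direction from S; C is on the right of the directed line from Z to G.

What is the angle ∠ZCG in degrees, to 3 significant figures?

69.1°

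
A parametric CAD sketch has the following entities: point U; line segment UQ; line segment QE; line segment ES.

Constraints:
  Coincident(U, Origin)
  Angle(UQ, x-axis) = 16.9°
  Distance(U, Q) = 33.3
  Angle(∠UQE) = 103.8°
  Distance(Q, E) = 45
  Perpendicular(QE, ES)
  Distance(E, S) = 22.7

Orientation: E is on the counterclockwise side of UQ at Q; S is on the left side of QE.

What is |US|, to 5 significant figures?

53.813

U is at the origin; UQ runs at 16.9° with length 33.3, so Q = 33.3·(cos 16.9°, sin 16.9°) = (31.862, 9.6804). ∠UQE = 103.8°, so QE runs at 16.9° + (180° − 103.8°) = 93.100° from the x-axis; with |QE| = 45.0, E = Q + 45.0·(cos 93.100°, sin 93.100°) = (29.428, 54.615). QE is perpendicular to ES; with |ES| = 22.7 on the left of QE, S = E + 22.7·(-0.99854, -0.054079) = (6.7616, 53.387). Then |US| = |S − U| = 53.813.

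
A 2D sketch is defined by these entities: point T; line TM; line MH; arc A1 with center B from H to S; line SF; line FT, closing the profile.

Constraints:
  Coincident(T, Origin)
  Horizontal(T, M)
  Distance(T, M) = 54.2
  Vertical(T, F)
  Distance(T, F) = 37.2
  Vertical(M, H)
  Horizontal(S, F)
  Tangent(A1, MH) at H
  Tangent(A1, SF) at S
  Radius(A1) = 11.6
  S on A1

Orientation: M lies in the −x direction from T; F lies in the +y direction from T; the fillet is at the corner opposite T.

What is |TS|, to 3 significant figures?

56.6

T is at the origin; T and M share the same y with |TM| = 54.2 and M on the −x side, so M = (-54.2, 0.00). TF is vertical with |TF| = 37.2 and F on the +y side, so F = (0.00, 37.2). The virtual corner opposite T is at (-54.2, 37.2). A1 meets MH tangentially, so BH is at right angles to MH and the tangent condition forces BS to be normal to SF, with radius 11.6, so the center B sits 11.6 in from both sides at B = (-42.6, 25.6). That places the tangent points at H = (-54.2, 25.6) on MH and S = (-42.6, 37.2) on SF. Then |TS| = |S − T| = 56.6.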